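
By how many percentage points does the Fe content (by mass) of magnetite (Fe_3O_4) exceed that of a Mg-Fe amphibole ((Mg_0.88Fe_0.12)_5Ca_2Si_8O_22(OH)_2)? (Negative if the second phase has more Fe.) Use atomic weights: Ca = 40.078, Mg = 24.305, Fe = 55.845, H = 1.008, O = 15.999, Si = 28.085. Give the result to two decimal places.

68.33 percentage points

Fe in Fe_3O_4: molar mass 231.531 g/mol; 3×55.845 = 167.535 g → 72.36 wt%.
Fe in (Mg_0.88Fe_0.12)_5Ca_2Si_8O_22(OH)_2: molar mass 831.277 g/mol; 0.60×55.845 = 33.507 g → 4.03 wt%.
Difference = 72.36 − 4.03 = 68.33 percentage points.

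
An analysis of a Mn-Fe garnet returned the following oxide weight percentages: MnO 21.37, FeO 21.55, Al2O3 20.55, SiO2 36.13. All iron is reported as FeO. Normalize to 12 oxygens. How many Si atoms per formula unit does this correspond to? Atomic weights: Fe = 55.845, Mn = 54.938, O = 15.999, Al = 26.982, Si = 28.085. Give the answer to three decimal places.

MnO (M=70.937): mol = 0.30125; Mn = 0.30125, O = 0.30125.
FeO (M=71.844): mol = 0.29996; Fe = 0.29996, O = 0.29996.
Al2O3 (M=101.961): mol = 0.20155; Al = 0.40310, O = 0.60465.
SiO2 (M=60.083): mol = 0.60133; Si = 0.60133, O = 1.20266.
ΣO = 2.40852; factor = 12/ΣO = 4.98231.
Si apfu = 0.60133 × 4.98231 = 2.996.

2.996 Si apfu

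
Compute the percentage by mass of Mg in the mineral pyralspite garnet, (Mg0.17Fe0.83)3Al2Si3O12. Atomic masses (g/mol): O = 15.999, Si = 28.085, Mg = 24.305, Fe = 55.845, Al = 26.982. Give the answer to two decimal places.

Molar mass of (Mg0.17Fe0.83)3Al2Si3O12: 0.51*24.305 + 2.49*55.845 + 2*26.982 + 3*28.085 + 12*15.999 = 481.657 g/mol.
Mass of Mg per formula unit: 0.51 × 24.305 = 12.396 g.
Weight fraction Mg = 12.396 / 481.657 = 0.0257.

2.57 weight percent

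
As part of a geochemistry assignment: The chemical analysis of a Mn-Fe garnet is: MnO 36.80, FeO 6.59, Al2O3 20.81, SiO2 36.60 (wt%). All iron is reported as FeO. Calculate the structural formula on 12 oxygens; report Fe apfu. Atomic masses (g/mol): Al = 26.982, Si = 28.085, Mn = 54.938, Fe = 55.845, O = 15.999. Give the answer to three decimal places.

36.80 wt% MnO ÷ 70.937 g/mol = 0.51877 mol, giving 0.51877 Mn and 0.51877 O.
6.59 wt% FeO ÷ 71.844 g/mol = 0.09173 mol, giving 0.09173 Fe and 0.09173 O.
20.81 wt% Al2O3 ÷ 101.961 g/mol = 0.20410 mol, giving 0.40820 Al and 0.61230 O.
36.60 wt% SiO2 ÷ 60.083 g/mol = 0.60916 mol, giving 0.60916 Si and 1.21832 O.
Oxygen sums to 2.44112; scaling by 12/2.44112 = 4.91578 puts the formula on 12 O.
Fe: 0.09173 × 4.91578 = 0.451 atoms per formula unit.

0.451 Fe apfu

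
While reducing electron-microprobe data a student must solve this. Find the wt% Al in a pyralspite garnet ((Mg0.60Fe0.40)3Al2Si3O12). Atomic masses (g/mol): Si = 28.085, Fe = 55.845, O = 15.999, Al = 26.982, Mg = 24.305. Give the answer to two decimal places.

M((Mg0.60Fe0.40)3Al2Si3O12) = 440.970 g/mol.
Al contributes 2 × 26.982 = 53.964 g per mole.
53.964/440.970 = 0.1224 → 12.24%.

12.24 mass %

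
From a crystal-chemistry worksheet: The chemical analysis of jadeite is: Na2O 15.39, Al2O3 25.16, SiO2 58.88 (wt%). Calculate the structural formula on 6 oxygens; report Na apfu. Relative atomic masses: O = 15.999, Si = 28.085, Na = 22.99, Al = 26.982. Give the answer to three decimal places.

1.011 Na apfu

Na2O (M=61.979): mol = 0.24831; Na = 0.49662, O = 0.24831.
Al2O3 (M=101.961): mol = 0.24676; Al = 0.49352, O = 0.74028.
SiO2 (M=60.083): mol = 0.97998; Si = 0.97998, O = 1.95996.
ΣO = 2.94855; factor = 6/ΣO = 2.03490.
Na apfu = 0.49662 × 2.03490 = 1.011.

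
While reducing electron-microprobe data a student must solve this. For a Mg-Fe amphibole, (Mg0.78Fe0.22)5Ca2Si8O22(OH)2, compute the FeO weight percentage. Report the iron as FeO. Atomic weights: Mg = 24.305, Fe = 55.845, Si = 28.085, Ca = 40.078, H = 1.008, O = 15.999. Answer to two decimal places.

9.33 wt%

M((Mg0.78Fe0.22)5Ca2Si8O22(OH)2) = 847.047 g/mol; M(FeO) = 71.844 g/mol.
Moles FeO per formula unit = 1.10 Fe ÷ 1 = 1.1000.
FeO fraction = (1.1000 × 71.844) / 847.047 = 79.028/847.047 = 0.0933.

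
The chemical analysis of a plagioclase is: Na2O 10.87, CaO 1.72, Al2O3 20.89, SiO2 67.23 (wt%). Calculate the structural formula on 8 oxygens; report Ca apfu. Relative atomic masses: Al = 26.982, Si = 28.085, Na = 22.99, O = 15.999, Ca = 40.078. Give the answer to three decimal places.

0.080 Ca apfu

Na2O (M=61.979): mol = 0.17538; Na = 0.35076, O = 0.17538.
CaO (M=56.077): mol = 0.03067; Ca = 0.03067, O = 0.03067.
Al2O3 (M=101.961): mol = 0.20488; Al = 0.40976, O = 0.61464.
SiO2 (M=60.083): mol = 1.11895; Si = 1.11895, O = 2.23790.
ΣO = 3.05859; factor = 8/ΣO = 2.61558.
Ca apfu = 0.03067 × 2.61558 = 0.080.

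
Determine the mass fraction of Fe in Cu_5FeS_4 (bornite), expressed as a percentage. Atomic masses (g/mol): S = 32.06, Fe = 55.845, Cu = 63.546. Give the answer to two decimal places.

11.13 weight percent

Formula mass = 5·63.546 + 1·55.845 + 4·32.06 = 501.815 g/mol, of which 55.845 g is Fe.
So Fe makes up 55.845/501.815 = 0.1113 of the mass, i.e. 11.13%.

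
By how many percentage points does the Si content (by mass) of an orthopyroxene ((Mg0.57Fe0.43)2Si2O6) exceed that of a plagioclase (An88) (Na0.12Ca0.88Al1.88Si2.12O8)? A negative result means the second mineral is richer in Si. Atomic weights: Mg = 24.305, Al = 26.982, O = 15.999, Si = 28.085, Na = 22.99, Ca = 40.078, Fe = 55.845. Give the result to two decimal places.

3.10 percentage points

First mineral: 56.170 g Si in 227.898 g formula = 24.65 wt% Si.
Second mineral: 59.540 g Si in 276.286 g formula = 21.55 wt% Si.
24.65% − 21.55% gives a difference of 3.10 percentage points.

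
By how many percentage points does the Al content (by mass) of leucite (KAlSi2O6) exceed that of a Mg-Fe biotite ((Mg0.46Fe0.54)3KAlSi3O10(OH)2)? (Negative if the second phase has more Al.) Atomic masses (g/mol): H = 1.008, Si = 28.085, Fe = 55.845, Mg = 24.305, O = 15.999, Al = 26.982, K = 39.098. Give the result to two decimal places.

6.60 percentage points

M(KAlSi2O6) = 218.244 g/mol, so wt% Al = 26.982/218.244 × 100 = 12.36%.
M((Mg0.46Fe0.54)3KAlSi3O10(OH)2) = 468.349 g/mol, so wt% Al = 26.982/468.349 × 100 = 5.76%.
12.36 − 5.76 = 6.60 pp.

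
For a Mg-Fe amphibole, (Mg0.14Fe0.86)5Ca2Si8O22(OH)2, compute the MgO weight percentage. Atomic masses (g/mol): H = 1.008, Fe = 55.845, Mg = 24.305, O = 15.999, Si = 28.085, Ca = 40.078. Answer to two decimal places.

M((Mg0.14Fe0.86)5Ca2Si8O22(OH)2) = 947.975 g/mol; M(MgO) = 40.304 g/mol.
Moles MgO per formula unit = 0.70 Mg ÷ 1 = 0.7000.
MgO fraction = (0.7000 × 40.304) / 947.975 = 28.213/947.975 = 0.0298.

2.98 wt%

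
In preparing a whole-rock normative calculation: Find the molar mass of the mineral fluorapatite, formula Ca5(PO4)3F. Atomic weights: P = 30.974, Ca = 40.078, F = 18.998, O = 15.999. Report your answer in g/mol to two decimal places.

504.30 g/mol

Ca: 5 × 40.078 = 200.3900
P: 3 × 30.974 = 92.9220
O: 12 × 15.999 = 191.9880
F: 1 × 18.998 = 18.9980
Summing the contributions gives the formula mass.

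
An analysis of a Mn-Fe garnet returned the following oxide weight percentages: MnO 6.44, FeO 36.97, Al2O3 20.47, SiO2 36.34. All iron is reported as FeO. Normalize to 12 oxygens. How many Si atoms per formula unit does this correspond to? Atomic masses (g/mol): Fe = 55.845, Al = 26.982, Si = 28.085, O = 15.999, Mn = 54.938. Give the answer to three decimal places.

3.002 Si apfu

MnO: 6.44/70.937 = 0.09078 mol → 0.09078 mol Mn, 0.09078 mol O.
FeO: 36.97/71.844 = 0.51459 mol → 0.51459 mol Fe, 0.51459 mol O.
Al2O3: 20.47/101.961 = 0.20076 mol → 0.40152 mol Al, 0.60228 mol O.
SiO2: 36.34/60.083 = 0.60483 mol → 0.60483 mol Si, 1.20966 mol O.
Total oxygen = 2.41731 mol. Normalization factor = 12/2.41731 = 4.96420.
Si per 12 O = 0.60483 × 4.96420 = 3.002.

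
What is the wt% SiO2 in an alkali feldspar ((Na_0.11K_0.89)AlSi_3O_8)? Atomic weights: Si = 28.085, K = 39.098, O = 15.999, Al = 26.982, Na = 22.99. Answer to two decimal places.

M((Na_0.11K_0.89)AlSi_3O_8) = 276.555 g/mol; M(SiO2) = 60.083 g/mol.
Moles SiO2 per formula unit = 3 Si ÷ 1 = 3.0000.
SiO2 fraction = (3.0000 × 60.083) / 276.555 = 180.249/276.555 = 0.6518.

65.18 wt%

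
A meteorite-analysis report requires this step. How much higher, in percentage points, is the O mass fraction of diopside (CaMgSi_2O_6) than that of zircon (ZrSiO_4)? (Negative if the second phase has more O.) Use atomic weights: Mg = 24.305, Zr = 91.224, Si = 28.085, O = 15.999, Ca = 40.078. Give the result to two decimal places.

9.42 percentage points

First mineral: 95.994 g O in 216.547 g formula = 44.33 wt% O.
Second mineral: 63.996 g O in 183.305 g formula = 34.91 wt% O.
44.33% − 34.91% gives a difference of 9.42 percentage points.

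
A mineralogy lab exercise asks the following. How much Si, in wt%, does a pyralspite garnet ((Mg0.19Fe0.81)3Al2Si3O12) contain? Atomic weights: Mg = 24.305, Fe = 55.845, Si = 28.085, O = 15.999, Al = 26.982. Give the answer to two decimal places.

17.56 wt%

Formula mass = 0.57*24.305 + 2.43*55.845 + 2*26.982 + 3*28.085 + 12*15.999 = 479.764 g/mol, of which 84.255 g is Si.
So Si makes up 84.255/479.764 = 0.1756 of the mass, i.e. 17.56%.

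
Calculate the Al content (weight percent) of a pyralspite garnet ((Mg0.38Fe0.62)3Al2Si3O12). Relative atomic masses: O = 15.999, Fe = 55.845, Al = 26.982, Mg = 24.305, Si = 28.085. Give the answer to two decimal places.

11.69 weight percent

Molar mass of (Mg0.38Fe0.62)3Al2Si3O12: 1.14×24.305 + 1.86×55.845 + 2×26.982 + 3×28.085 + 12×15.999 = 461.786 g/mol.
Mass of Al per formula unit: 2 × 26.982 = 53.964 g.
Weight fraction Al = 53.964 / 461.786 = 0.1169.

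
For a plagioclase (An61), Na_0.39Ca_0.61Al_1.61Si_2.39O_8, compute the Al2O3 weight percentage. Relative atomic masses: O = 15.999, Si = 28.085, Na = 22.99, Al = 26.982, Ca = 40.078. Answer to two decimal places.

30.18 wt%

Molar mass of Na_0.39Ca_0.61Al_1.61Si_2.39O_8 = 0.39*22.99 + 0.61*40.078 + 1.61*26.982 + 2.39*28.085 + 8*15.999 = 271.970 g/mol.
Each formula unit contains 1.61 Al, equivalent to 1.61/2 = 0.8050 mol Al2O3.
M(Al2O3) = 2×26.982 + 3×15.999 = 101.961 g/mol.
Mass of Al2O3 per formula unit = 0.8050 × 101.961 = 82.079 g.
Al2O3 wt% = 82.079 / 271.970 × 100 = 30.18%.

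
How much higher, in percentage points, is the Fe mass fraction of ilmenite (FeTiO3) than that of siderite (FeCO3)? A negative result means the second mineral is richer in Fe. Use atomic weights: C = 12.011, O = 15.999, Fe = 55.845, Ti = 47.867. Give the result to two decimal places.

-11.39 percentage points

Fe in FeTiO3: molar mass 151.709 g/mol; 1×55.845 = 55.845 g → 36.81 wt%.
Fe in FeCO3: molar mass 115.853 g/mol; 1×55.845 = 55.845 g → 48.20 wt%.
Difference = 36.81 − 48.20 = -11.39 percentage points.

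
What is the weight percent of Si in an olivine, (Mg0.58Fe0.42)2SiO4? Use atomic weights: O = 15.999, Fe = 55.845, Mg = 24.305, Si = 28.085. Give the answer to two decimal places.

Formula mass = 1.16·24.305 + 0.84·55.845 + 1·28.085 + 4·15.999 = 167.185 g/mol, of which 28.085 g is Si.
So Si makes up 28.085/167.185 = 0.1680 of the mass, i.e. 16.80%.

16.80 mass %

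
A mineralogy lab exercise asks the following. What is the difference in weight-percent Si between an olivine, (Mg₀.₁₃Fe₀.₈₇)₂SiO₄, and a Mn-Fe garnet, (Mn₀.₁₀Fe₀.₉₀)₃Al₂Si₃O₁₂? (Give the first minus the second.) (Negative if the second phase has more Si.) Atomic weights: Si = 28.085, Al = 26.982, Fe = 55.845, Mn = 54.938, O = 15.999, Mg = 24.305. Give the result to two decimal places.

-2.58 percentage points

M((Mg₀.₁₃Fe₀.₈₇)₂SiO₄) = 195.571 g/mol, so wt% Si = 28.085/195.571 × 100 = 14.36%.
M((Mn₀.₁₀Fe₀.₉₀)₃Al₂Si₃O₁₂) = 497.470 g/mol, so wt% Si = 84.255/497.470 × 100 = 16.94%.
14.36 − 16.94 = -2.58 pp.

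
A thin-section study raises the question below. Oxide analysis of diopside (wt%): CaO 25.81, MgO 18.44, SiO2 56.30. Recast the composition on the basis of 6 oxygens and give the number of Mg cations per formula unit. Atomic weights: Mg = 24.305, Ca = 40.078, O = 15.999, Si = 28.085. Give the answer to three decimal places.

CaO (M=56.077): mol = 0.46026; Ca = 0.46026, O = 0.46026.
MgO (M=40.304): mol = 0.45752; Mg = 0.45752, O = 0.45752.
SiO2 (M=60.083): mol = 0.93704; Si = 0.93704, O = 1.87408.
ΣO = 2.79186; factor = 6/ΣO = 2.14910.
Mg apfu = 0.45752 × 2.14910 = 0.983.

0.983 Mg apfu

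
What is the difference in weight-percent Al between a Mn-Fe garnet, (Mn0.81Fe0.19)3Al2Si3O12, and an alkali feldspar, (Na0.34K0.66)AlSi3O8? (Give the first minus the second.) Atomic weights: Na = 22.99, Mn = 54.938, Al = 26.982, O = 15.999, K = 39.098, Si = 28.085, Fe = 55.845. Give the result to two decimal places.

First mineral: 53.964 g Al in 495.538 g formula = 10.89 wt% Al.
Second mineral: 26.982 g Al in 272.850 g formula = 9.89 wt% Al.
10.89% − 9.89% gives a difference of 1.00 percentage points.

1.00 percentage points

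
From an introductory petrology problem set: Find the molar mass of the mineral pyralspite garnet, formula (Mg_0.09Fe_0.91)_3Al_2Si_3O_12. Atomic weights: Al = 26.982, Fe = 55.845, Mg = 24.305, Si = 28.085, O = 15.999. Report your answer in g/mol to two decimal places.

489.23 g/mol

M = 0.27×24.305 + 2.73×55.845 + 2×26.982 + 3×28.085 + 12×15.999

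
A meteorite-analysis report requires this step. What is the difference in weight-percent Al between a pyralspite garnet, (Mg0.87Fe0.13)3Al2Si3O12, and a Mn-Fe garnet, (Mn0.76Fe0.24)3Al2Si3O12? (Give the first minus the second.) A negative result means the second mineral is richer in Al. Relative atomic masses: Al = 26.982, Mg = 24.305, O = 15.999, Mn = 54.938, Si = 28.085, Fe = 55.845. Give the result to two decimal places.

2.10 percentage points

M((Mg0.87Fe0.13)3Al2Si3O12) = 415.423 g/mol, so wt% Al = 53.964/415.423 × 100 = 12.99%.
M((Mn0.76Fe0.24)3Al2Si3O12) = 495.674 g/mol, so wt% Al = 53.964/495.674 × 100 = 10.89%.
12.99 − 10.89 = 2.10 pp.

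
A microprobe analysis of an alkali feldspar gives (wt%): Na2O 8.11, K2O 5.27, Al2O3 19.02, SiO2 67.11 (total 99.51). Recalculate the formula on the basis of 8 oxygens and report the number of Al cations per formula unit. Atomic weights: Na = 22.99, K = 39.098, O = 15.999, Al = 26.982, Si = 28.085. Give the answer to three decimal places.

Na2O: 8.11/61.979 = 0.13085 mol → 0.26170 mol Na, 0.13085 mol O.
K2O: 5.27/94.195 = 0.05595 mol → 0.11190 mol K, 0.05595 mol O.
Al2O3: 19.02/101.961 = 0.18654 mol → 0.37308 mol Al, 0.55962 mol O.
SiO2: 67.11/60.083 = 1.11695 mol → 1.11695 mol Si, 2.23390 mol O.
Total oxygen = 2.98032 mol. Normalization factor = 8/2.98032 = 2.68428.
Al per 8 O = 0.37308 × 2.68428 = 1.001.

1.001 Al apfu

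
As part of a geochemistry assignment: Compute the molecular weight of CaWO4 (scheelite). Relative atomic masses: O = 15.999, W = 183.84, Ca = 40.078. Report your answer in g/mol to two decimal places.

287.91 g/mol

M = 1*40.078 + 1*183.84 + 4*15.999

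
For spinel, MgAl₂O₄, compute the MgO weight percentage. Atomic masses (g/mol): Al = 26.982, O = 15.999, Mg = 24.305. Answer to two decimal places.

28.33 wt%

M(MgAl₂O₄) = 142.265 g/mol; M(MgO) = 40.304 g/mol.
Moles MgO per formula unit = 1 Mg ÷ 1 = 1.0000.
MgO fraction = (1.0000 × 40.304) / 142.265 = 40.304/142.265 = 0.2833.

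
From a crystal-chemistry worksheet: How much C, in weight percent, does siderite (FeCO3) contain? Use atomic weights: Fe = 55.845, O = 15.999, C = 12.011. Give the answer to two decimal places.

Molar mass of FeCO3: 1*55.845 + 1*12.011 + 3*15.999 = 115.853 g/mol.
Mass of C per formula unit: 1 × 12.011 = 12.011 g.
Weight fraction C = 12.011 / 115.853 = 0.1037.

10.37 weight percent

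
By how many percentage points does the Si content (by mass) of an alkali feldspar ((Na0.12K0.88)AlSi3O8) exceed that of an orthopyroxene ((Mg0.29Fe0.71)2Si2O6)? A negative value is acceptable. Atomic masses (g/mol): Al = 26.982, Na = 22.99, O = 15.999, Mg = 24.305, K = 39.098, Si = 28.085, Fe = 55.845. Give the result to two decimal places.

7.61 percentage points

Si in (Na0.12K0.88)AlSi3O8: molar mass 276.394 g/mol; 3×28.085 = 84.255 g → 30.48 wt%.
Si in (Mg0.29Fe0.71)2Si2O6: molar mass 245.561 g/mol; 2×28.085 = 56.170 g → 22.87 wt%.
Difference = 30.48 − 22.87 = 7.61 percentage points.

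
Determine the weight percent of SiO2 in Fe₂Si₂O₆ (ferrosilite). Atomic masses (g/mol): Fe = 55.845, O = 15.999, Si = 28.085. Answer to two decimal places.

45.54 wt%

M(Fe₂Si₂O₆) = 263.854 g/mol; M(SiO2) = 60.083 g/mol.
Moles SiO2 per formula unit = 2 Si ÷ 1 = 2.0000.
SiO2 fraction = (2.0000 × 60.083) / 263.854 = 120.166/263.854 = 0.4554.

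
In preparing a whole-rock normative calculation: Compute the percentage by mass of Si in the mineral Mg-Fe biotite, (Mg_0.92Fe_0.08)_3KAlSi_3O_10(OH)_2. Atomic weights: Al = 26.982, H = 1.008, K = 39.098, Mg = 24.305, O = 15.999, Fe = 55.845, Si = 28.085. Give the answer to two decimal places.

19.83 mass %

M((Mg_0.92Fe_0.08)_3KAlSi_3O_10(OH)_2) = 424.824 g/mol.
Si contributes 3 × 28.085 = 84.255 g per mole.
84.255/424.824 = 0.1983 → 19.83%.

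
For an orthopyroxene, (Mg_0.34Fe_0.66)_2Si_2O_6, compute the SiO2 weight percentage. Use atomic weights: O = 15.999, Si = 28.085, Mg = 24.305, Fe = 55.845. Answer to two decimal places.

49.57 wt%

Molar mass of (Mg_0.34Fe_0.66)_2Si_2O_6 = 0.68×24.305 + 1.32×55.845 + 2×28.085 + 6×15.999 = 242.407 g/mol.
Each formula unit contains 2 Si, equivalent to 2/1 = 2.0000 mol SiO2.
M(SiO2) = 1×28.085 + 2×15.999 = 60.083 g/mol.
Mass of SiO2 per formula unit = 2.0000 × 60.083 = 120.166 g.
SiO2 wt% = 120.166 / 242.407 × 100 = 49.57%.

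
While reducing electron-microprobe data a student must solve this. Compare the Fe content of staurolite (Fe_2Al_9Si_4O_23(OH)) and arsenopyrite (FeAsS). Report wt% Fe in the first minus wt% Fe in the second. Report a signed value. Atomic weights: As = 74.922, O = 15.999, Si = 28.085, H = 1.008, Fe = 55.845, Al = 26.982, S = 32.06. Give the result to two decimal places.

-21.19 percentage points

First mineral: 111.690 g Fe in 851.852 g formula = 13.11 wt% Fe.
Second mineral: 55.845 g Fe in 162.827 g formula = 34.30 wt% Fe.
13.11% − 34.30% gives a difference of -21.19 percentage points.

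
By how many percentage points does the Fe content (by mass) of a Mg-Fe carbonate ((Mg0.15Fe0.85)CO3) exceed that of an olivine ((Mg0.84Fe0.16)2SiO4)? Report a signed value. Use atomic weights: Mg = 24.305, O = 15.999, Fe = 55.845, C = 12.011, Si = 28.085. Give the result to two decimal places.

Fe in (Mg0.15Fe0.85)CO3: molar mass 111.122 g/mol; 0.85×55.845 = 47.468 g → 42.72 wt%.
Fe in (Mg0.84Fe0.16)2SiO4: molar mass 150.784 g/mol; 0.32×55.845 = 17.870 g → 11.85 wt%.
Difference = 42.72 − 11.85 = 30.87 percentage points.

30.87 percentage points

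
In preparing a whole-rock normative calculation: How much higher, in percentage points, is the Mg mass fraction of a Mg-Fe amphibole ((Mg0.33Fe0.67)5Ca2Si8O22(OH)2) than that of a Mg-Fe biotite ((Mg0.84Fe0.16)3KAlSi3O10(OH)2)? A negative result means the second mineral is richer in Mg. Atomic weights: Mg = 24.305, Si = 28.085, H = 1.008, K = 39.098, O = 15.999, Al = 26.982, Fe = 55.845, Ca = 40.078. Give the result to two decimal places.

-9.80 percentage points

M((Mg0.33Fe0.67)5Ca2Si8O22(OH)2) = 918.012 g/mol, so wt% Mg = 40.103/918.012 × 100 = 4.37%.
M((Mg0.84Fe0.16)3KAlSi3O10(OH)2) = 432.393 g/mol, so wt% Mg = 61.249/432.393 × 100 = 14.17%.
4.37 − 14.17 = -9.80 pp.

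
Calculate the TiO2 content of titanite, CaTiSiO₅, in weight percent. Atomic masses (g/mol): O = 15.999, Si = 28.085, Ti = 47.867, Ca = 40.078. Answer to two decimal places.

Molar mass of CaTiSiO₅ = 1×40.078 + 1×47.867 + 1×28.085 + 5×15.999 = 196.025 g/mol.
Each formula unit contains 1 Ti, equivalent to 1/1 = 1.0000 mol TiO2.
M(TiO2) = 1×47.867 + 2×15.999 = 79.865 g/mol.
Mass of TiO2 per formula unit = 1.0000 × 79.865 = 79.865 g.
TiO2 wt% = 79.865 / 196.025 × 100 = 40.74%.

40.74 wt%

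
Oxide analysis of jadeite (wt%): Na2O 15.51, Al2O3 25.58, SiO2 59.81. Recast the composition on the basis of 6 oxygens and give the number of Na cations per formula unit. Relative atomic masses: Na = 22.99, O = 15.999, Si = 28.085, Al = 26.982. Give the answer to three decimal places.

Na2O: 15.51/61.979 = 0.25025 mol → 0.50050 mol Na, 0.25025 mol O.
Al2O3: 25.58/101.961 = 0.25088 mol → 0.50176 mol Al, 0.75264 mol O.
SiO2: 59.81/60.083 = 0.99546 mol → 0.99546 mol Si, 1.99092 mol O.
Total oxygen = 2.99381 mol. Normalization factor = 6/2.99381 = 2.00414.
Na per 6 O = 0.50050 × 2.00414 = 1.003.

1.003 Na apfu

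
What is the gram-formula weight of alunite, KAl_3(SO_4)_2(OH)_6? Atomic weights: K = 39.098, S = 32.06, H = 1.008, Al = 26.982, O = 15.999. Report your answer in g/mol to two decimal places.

K: 1 × 39.098 = 39.0980
Al: 3 × 26.982 = 80.9460
S: 2 × 32.06 = 64.1200
O: 14 × 15.999 = 223.9860
H: 6 × 1.008 = 6.0480
Summing the contributions gives the formula mass.

414.20 g/mol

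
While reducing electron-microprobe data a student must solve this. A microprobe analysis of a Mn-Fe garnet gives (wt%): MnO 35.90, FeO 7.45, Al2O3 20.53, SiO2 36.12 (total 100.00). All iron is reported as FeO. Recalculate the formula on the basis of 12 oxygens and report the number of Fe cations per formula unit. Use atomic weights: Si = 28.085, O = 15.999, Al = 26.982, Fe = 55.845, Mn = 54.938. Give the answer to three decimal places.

MnO: 35.90/70.937 = 0.50608 mol → 0.50608 mol Mn, 0.50608 mol O.
FeO: 7.45/71.844 = 0.10370 mol → 0.10370 mol Fe, 0.10370 mol O.
Al2O3: 20.53/101.961 = 0.20135 mol → 0.40270 mol Al, 0.60405 mol O.
SiO2: 36.12/60.083 = 0.60117 mol → 0.60117 mol Si, 1.20234 mol O.
Total oxygen = 2.41617 mol. Normalization factor = 12/2.41617 = 4.96654.
Fe per 12 O = 0.10370 × 4.96654 = 0.515.

0.515 Fe apfu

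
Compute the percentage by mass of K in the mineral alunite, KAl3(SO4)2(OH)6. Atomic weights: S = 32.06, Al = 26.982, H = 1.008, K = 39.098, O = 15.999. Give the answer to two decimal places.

9.44 weight percent

Molar mass of KAl3(SO4)2(OH)6: 1·39.098 + 3·26.982 + 2·32.06 + 14·15.999 + 6·1.008 = 414.198 g/mol.
Mass of K per formula unit: 1 × 39.098 = 39.098 g.
Weight fraction K = 39.098 / 414.198 = 0.0944.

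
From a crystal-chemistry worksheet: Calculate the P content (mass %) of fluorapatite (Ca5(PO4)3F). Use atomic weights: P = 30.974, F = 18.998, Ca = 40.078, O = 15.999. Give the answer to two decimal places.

Formula mass = 5×40.078 + 3×30.974 + 12×15.999 + 1×18.998 = 504.298 g/mol, of which 92.922 g is P.
So P makes up 92.922/504.298 = 0.1843 of the mass, i.e. 18.43%.

18.43 mass %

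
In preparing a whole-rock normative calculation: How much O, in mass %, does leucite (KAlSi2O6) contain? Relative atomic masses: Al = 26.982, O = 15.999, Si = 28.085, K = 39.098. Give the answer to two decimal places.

43.98 mass %

Formula mass = 1·39.098 + 1·26.982 + 2·28.085 + 6·15.999 = 218.244 g/mol, of which 95.994 g is O.
So O makes up 95.994/218.244 = 0.4398 of the mass, i.e. 43.98%.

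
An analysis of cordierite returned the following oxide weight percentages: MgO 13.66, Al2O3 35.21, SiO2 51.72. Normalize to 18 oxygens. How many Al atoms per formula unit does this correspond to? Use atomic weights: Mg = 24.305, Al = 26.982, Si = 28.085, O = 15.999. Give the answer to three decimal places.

4.015 Al apfu

13.66 wt% MgO ÷ 40.304 g/mol = 0.33892 mol, giving 0.33892 Mg and 0.33892 O.
35.21 wt% Al2O3 ÷ 101.961 g/mol = 0.34533 mol, giving 0.69066 Al and 1.03599 O.
51.72 wt% SiO2 ÷ 60.083 g/mol = 0.86081 mol, giving 0.86081 Si and 1.72162 O.
Oxygen sums to 3.09653; scaling by 18/3.09653 = 5.81296 puts the formula on 18 O.
Al: 0.69066 × 5.81296 = 4.015 atoms per formula unit.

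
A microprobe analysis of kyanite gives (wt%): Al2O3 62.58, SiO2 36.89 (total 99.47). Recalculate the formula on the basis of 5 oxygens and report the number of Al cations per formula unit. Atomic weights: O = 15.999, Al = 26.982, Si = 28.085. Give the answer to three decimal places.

2.000 Al apfu

Al2O3 (M=101.961): mol = 0.61376; Al = 1.22752, O = 1.84128.
SiO2 (M=60.083): mol = 0.61398; Si = 0.61398, O = 1.22796.
ΣO = 3.06924; factor = 5/ΣO = 1.62907.
Al apfu = 1.22752 × 1.62907 = 2.000.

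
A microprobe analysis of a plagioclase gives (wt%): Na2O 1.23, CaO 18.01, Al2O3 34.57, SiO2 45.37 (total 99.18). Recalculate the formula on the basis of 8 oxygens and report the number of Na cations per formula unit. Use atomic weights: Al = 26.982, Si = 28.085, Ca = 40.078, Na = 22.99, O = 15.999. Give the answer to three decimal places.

Na2O: 1.23/61.979 = 0.01985 mol → 0.03970 mol Na, 0.01985 mol O.
CaO: 18.01/56.077 = 0.32117 mol → 0.32117 mol Ca, 0.32117 mol O.
Al2O3: 34.57/101.961 = 0.33905 mol → 0.67810 mol Al, 1.01715 mol O.
SiO2: 45.37/60.083 = 0.75512 mol → 0.75512 mol Si, 1.51024 mol O.
Total oxygen = 2.86841 mol. Normalization factor = 8/2.86841 = 2.78900.
Na per 8 O = 0.03970 × 2.78900 = 0.111.

0.111 Na apfu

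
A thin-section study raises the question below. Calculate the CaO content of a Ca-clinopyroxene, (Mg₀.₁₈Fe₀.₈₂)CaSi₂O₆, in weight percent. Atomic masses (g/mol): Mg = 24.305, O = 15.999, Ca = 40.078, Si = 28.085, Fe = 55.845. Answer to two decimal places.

Formula mass = 242.410 g/mol.
1 Ca → 1.0000 mol CaO per formula unit; M(CaO) = 56.077, so CaO mass = 56.077 g.
56.077/242.410 × 100 = 23.13 wt%.

23.13 wt%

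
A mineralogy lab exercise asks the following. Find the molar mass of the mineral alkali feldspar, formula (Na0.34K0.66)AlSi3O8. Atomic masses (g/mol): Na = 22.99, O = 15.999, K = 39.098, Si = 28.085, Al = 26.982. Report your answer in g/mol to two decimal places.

272.85 g/mol

M = 0.34*22.99 + 0.66*39.098 + 1*26.982 + 3*28.085 + 8*15.999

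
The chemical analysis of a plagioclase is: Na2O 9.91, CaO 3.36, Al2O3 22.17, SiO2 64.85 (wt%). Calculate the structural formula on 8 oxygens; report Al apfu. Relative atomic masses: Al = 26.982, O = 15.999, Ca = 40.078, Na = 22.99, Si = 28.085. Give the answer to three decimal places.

1.148 Al apfu

9.91 wt% Na2O ÷ 61.979 g/mol = 0.15989 mol, giving 0.31978 Na and 0.15989 O.
3.36 wt% CaO ÷ 56.077 g/mol = 0.05992 mol, giving 0.05992 Ca and 0.05992 O.
22.17 wt% Al2O3 ÷ 101.961 g/mol = 0.21744 mol, giving 0.43488 Al and 0.65232 O.
64.85 wt% SiO2 ÷ 60.083 g/mol = 1.07934 mol, giving 1.07934 Si and 2.15868 O.
Oxygen sums to 3.03081; scaling by 8/3.03081 = 2.63956 puts the formula on 8 O.
Al: 0.43488 × 2.63956 = 1.148 atoms per formula unit.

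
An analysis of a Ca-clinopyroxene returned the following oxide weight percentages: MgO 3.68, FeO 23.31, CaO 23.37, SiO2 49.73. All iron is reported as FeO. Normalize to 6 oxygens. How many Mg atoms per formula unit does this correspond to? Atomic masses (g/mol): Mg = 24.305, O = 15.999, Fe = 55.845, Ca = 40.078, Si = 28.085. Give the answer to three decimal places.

3.68 wt% MgO ÷ 40.304 g/mol = 0.09131 mol, giving 0.09131 Mg and 0.09131 O.
23.31 wt% FeO ÷ 71.844 g/mol = 0.32445 mol, giving 0.32445 Fe and 0.32445 O.
23.37 wt% CaO ÷ 56.077 g/mol = 0.41675 mol, giving 0.41675 Ca and 0.41675 O.
49.73 wt% SiO2 ÷ 60.083 g/mol = 0.82769 mol, giving 0.82769 Si and 1.65538 O.
Oxygen sums to 2.48789; scaling by 6/2.48789 = 2.41168 puts the formula on 6 O.
Mg: 0.09131 × 2.41168 = 0.220 atoms per formula unit.

0.220 Mg apfu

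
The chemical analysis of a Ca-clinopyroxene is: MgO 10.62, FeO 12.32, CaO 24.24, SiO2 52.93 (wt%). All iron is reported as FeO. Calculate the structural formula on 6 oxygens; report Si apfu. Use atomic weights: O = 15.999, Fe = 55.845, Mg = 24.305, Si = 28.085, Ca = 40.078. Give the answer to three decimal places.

10.62 wt% MgO ÷ 40.304 g/mol = 0.26350 mol, giving 0.26350 Mg and 0.26350 O.
12.32 wt% FeO ÷ 71.844 g/mol = 0.17148 mol, giving 0.17148 Fe and 0.17148 O.
24.24 wt% CaO ÷ 56.077 g/mol = 0.43226 mol, giving 0.43226 Ca and 0.43226 O.
52.93 wt% SiO2 ÷ 60.083 g/mol = 0.88095 mol, giving 0.88095 Si and 1.76190 O.
Oxygen sums to 2.62914; scaling by 6/2.62914 = 2.28212 puts the formula on 6 O.
Si: 0.88095 × 2.28212 = 2.010 atoms per formula unit.

2.010 Si apfu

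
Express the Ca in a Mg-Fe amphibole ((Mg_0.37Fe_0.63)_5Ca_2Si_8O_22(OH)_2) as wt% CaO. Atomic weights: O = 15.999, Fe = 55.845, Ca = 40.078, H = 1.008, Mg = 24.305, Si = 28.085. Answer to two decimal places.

Molar mass of (Mg_0.37Fe_0.63)_5Ca_2Si_8O_22(OH)_2 = 1.85×24.305 + 3.15×55.845 + 2×40.078 + 8×28.085 + 24×15.999 + 2×1.008 = 911.704 g/mol.
Each formula unit contains 2 Ca, equivalent to 2/1 = 2.0000 mol CaO.
M(CaO) = 1×40.078 + 1×15.999 = 56.077 g/mol.
Mass of CaO per formula unit = 2.0000 × 56.077 = 112.154 g.
CaO wt% = 112.154 / 911.704 × 100 = 12.30%.

12.30 wt%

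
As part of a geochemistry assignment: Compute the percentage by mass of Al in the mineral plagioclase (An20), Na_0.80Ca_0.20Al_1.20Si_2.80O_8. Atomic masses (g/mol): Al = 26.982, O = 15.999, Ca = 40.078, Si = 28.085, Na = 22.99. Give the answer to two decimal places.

12.20 mass %

Formula mass = 0.80*22.99 + 0.20*40.078 + 1.20*26.982 + 2.80*28.085 + 8*15.999 = 265.416 g/mol, of which 32.378 g is Al.
So Al makes up 32.378/265.416 = 0.1220 of the mass, i.e. 12.20%.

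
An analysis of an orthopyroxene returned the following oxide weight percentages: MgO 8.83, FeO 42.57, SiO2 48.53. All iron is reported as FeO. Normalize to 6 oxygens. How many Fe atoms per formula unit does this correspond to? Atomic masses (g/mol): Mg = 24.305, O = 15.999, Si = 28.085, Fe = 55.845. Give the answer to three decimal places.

MgO: 8.83/40.304 = 0.21908 mol → 0.21908 mol Mg, 0.21908 mol O.
FeO: 42.57/71.844 = 0.59253 mol → 0.59253 mol Fe, 0.59253 mol O.
SiO2: 48.53/60.083 = 0.80772 mol → 0.80772 mol Si, 1.61544 mol O.
Total oxygen = 2.42705 mol. Normalization factor = 6/2.42705 = 2.47214.
Fe per 6 O = 0.59253 × 2.47214 = 1.465.

1.465 Fe apfu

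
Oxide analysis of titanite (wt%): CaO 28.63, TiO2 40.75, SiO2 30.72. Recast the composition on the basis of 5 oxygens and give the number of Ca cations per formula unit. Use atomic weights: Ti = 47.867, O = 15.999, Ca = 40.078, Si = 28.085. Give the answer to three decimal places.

1.000 Ca apfu

28.63 wt% CaO ÷ 56.077 g/mol = 0.51055 mol, giving 0.51055 Ca and 0.51055 O.
40.75 wt% TiO2 ÷ 79.865 g/mol = 0.51024 mol, giving 0.51024 Ti and 1.02048 O.
30.72 wt% SiO2 ÷ 60.083 g/mol = 0.51129 mol, giving 0.51129 Si and 1.02258 O.
Oxygen sums to 2.55361; scaling by 5/2.55361 = 1.95801 puts the formula on 5 O.
Ca: 0.51055 × 1.95801 = 1.000 atoms per formula unit.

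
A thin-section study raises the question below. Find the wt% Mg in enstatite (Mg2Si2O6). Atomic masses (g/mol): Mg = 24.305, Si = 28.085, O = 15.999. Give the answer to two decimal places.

24.21 wt%

Formula mass = 2×24.305 + 2×28.085 + 6×15.999 = 200.774 g/mol, of which 48.610 g is Mg.
So Mg makes up 48.610/200.774 = 0.2421 of the mass, i.e. 24.21%.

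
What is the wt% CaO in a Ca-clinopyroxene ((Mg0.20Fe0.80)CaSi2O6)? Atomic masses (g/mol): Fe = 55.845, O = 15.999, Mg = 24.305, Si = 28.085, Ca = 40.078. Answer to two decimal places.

23.19 wt%

Formula mass = 241.779 g/mol.
1 Ca → 1.0000 mol CaO per formula unit; M(CaO) = 56.077, so CaO mass = 56.077 g.
56.077/241.779 × 100 = 23.19 wt%.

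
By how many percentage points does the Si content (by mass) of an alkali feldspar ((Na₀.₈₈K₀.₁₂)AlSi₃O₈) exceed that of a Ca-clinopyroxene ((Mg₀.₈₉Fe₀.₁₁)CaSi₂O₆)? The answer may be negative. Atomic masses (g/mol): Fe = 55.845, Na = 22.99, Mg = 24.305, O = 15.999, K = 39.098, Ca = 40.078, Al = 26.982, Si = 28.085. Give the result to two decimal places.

Si in (Na₀.₈₈K₀.₁₂)AlSi₃O₈: molar mass 264.152 g/mol; 3×28.085 = 84.255 g → 31.90 wt%.
Si in (Mg₀.₈₉Fe₀.₁₁)CaSi₂O₆: molar mass 220.016 g/mol; 2×28.085 = 56.170 g → 25.53 wt%.
Difference = 31.90 − 25.53 = 6.37 percentage points.

6.37 percentage points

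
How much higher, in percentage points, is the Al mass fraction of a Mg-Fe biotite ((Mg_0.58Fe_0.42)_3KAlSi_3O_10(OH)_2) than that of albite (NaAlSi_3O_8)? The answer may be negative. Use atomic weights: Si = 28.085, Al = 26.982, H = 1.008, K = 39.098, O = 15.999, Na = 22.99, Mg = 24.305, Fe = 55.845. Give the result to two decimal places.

First mineral: 26.982 g Al in 456.994 g formula = 5.90 wt% Al.
Second mineral: 26.982 g Al in 262.219 g formula = 10.29 wt% Al.
5.90% − 10.29% gives a difference of -4.39 percentage points.

-4.39 percentage points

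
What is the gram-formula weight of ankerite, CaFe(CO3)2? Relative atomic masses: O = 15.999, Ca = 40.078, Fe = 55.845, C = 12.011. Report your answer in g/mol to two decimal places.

215.94 g/mol

M = 1(40.078) + 1(55.845) + 2(12.011) + 6(15.999)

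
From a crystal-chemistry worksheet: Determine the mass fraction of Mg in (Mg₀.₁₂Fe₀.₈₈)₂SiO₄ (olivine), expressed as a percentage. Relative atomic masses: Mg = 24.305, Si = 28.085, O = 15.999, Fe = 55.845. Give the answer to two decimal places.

Formula mass = 0.24×24.305 + 1.76×55.845 + 1×28.085 + 4×15.999 = 196.201 g/mol, of which 5.833 g is Mg.
So Mg makes up 5.833/196.201 = 0.0297 of the mass, i.e. 2.97%.

2.97 weight percent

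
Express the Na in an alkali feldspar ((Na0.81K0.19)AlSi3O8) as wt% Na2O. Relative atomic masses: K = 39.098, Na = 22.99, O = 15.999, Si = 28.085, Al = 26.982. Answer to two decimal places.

9.46 wt%

Formula mass = 265.280 g/mol.
0.81 Na → 0.4050 mol Na2O per formula unit; M(Na2O) = 61.979, so Na2O mass = 25.101 g.
25.101/265.280 × 100 = 9.46 wt%.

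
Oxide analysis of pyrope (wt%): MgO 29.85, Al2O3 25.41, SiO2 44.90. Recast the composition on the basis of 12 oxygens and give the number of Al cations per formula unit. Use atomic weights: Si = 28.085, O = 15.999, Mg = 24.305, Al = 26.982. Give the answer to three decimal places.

29.85 wt% MgO ÷ 40.304 g/mol = 0.74062 mol, giving 0.74062 Mg and 0.74062 O.
25.41 wt% Al2O3 ÷ 101.961 g/mol = 0.24921 mol, giving 0.49842 Al and 0.74763 O.
44.90 wt% SiO2 ÷ 60.083 g/mol = 0.74730 mol, giving 0.74730 Si and 1.49460 O.
Oxygen sums to 2.98285; scaling by 12/2.98285 = 4.02300 puts the formula on 12 O.
Al: 0.49842 × 4.02300 = 2.005 atoms per formula unit.

2.005 Al apfu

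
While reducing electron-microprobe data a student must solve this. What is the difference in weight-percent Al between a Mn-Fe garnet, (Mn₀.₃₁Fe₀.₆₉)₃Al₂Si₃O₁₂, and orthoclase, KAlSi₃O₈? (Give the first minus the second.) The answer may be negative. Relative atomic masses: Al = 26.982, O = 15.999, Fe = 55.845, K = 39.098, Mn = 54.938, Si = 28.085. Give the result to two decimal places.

M((Mn₀.₃₁Fe₀.₆₉)₃Al₂Si₃O₁₂) = 496.898 g/mol, so wt% Al = 53.964/496.898 × 100 = 10.86%.
M(KAlSi₃O₈) = 278.327 g/mol, so wt% Al = 26.982/278.327 × 100 = 9.69%.
10.86 − 9.69 = 1.17 pp.

1.17 percentage points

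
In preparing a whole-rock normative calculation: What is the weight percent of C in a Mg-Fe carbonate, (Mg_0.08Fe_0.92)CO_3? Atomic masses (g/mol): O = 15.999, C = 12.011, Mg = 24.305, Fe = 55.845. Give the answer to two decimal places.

10.60 weight percent

M((Mg_0.08Fe_0.92)CO_3) = 113.330 g/mol.
C contributes 1 × 12.011 = 12.011 g per mole.
12.011/113.330 = 0.1060 → 10.60%.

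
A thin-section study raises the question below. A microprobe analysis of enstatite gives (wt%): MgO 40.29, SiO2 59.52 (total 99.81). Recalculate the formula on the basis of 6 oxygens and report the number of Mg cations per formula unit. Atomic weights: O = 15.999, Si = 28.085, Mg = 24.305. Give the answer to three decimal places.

MgO (M=40.304): mol = 0.99965; Mg = 0.99965, O = 0.99965.
SiO2 (M=60.083): mol = 0.99063; Si = 0.99063, O = 1.98126.
ΣO = 2.98091; factor = 6/ΣO = 2.01281.
Mg apfu = 0.99965 × 2.01281 = 2.012.

2.012 Mg apfu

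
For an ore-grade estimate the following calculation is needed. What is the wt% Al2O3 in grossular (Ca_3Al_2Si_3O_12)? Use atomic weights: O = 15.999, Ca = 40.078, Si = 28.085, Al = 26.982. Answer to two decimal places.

22.64 wt%

M(Ca_3Al_2Si_3O_12) = 450.441 g/mol; M(Al2O3) = 101.961 g/mol.
Moles Al2O3 per formula unit = 2 Al ÷ 2 = 1.0000.
Al2O3 fraction = (1.0000 × 101.961) / 450.441 = 101.961/450.441 = 0.2264.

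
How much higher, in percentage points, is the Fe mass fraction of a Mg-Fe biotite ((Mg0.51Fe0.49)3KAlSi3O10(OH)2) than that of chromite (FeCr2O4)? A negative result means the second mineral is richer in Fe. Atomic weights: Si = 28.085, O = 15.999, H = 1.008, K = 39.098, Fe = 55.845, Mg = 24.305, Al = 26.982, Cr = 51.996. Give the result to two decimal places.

Fe in (Mg0.51Fe0.49)3KAlSi3O10(OH)2: molar mass 463.618 g/mol; 1.47×55.845 = 82.092 g → 17.71 wt%.
Fe in FeCr2O4: molar mass 223.833 g/mol; 1×55.845 = 55.845 g → 24.95 wt%.
Difference = 17.71 − 24.95 = -7.24 percentage points.

-7.24 percentage points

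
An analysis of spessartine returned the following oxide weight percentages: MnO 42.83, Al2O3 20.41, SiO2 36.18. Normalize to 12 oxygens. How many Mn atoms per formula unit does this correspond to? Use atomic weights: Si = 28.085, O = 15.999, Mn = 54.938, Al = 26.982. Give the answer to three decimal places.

3.008 Mn apfu

MnO: 42.83/70.937 = 0.60378 mol → 0.60378 mol Mn, 0.60378 mol O.
Al2O3: 20.41/101.961 = 0.20017 mol → 0.40034 mol Al, 0.60051 mol O.
SiO2: 36.18/60.083 = 0.60217 mol → 0.60217 mol Si, 1.20434 mol O.
Total oxygen = 2.40863 mol. Normalization factor = 12/2.40863 = 4.98209.
Mn per 12 O = 0.60378 × 4.98209 = 3.008.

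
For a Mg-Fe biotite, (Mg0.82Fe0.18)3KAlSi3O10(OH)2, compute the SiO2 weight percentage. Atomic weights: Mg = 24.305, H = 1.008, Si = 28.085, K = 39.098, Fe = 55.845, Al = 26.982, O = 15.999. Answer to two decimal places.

41.50 wt%

Formula mass = 434.286 g/mol.
3 Si → 3.0000 mol SiO2 per formula unit; M(SiO2) = 60.083, so SiO2 mass = 180.249 g.
180.249/434.286 × 100 = 41.50 wt%.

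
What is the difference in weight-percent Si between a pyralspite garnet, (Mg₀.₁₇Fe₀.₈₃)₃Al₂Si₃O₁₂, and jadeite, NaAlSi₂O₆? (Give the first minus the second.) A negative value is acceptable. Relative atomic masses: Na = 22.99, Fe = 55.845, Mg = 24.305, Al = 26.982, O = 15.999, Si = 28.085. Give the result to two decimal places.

-10.30 percentage points

Si in (Mg₀.₁₇Fe₀.₈₃)₃Al₂Si₃O₁₂: molar mass 481.657 g/mol; 3×28.085 = 84.255 g → 17.49 wt%.
Si in NaAlSi₂O₆: molar mass 202.136 g/mol; 2×28.085 = 56.170 g → 27.79 wt%.
Difference = 17.49 − 27.79 = -10.30 percentage points.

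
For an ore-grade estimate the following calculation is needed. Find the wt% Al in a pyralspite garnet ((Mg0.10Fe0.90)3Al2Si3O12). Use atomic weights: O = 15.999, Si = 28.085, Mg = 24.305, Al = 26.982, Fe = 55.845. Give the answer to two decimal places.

11.05 weight percent

Molar mass of (Mg0.10Fe0.90)3Al2Si3O12: 0.30*24.305 + 2.70*55.845 + 2*26.982 + 3*28.085 + 12*15.999 = 488.280 g/mol.
Mass of Al per formula unit: 2 × 26.982 = 53.964 g.
Weight fraction Al = 53.964 / 488.280 = 0.1105.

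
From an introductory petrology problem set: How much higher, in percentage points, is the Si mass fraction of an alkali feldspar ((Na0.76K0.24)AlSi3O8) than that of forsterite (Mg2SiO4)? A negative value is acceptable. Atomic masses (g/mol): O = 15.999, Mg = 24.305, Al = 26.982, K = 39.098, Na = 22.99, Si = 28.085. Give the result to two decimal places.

Si in (Na0.76K0.24)AlSi3O8: molar mass 266.085 g/mol; 3×28.085 = 84.255 g → 31.66 wt%.
Si in Mg2SiO4: molar mass 140.691 g/mol; 1×28.085 = 28.085 g → 19.96 wt%.
Difference = 31.66 − 19.96 = 11.70 percentage points.

11.70 percentage points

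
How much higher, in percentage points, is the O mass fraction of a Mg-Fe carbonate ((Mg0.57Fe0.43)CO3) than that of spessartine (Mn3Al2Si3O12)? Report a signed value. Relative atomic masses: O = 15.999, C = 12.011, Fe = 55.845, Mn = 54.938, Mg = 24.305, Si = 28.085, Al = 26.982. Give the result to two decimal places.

First mineral: 47.997 g O in 97.875 g formula = 49.04 wt% O.
Second mineral: 191.988 g O in 495.021 g formula = 38.78 wt% O.
49.04% − 38.78% gives a difference of 10.26 percentage points.

10.26 percentage points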